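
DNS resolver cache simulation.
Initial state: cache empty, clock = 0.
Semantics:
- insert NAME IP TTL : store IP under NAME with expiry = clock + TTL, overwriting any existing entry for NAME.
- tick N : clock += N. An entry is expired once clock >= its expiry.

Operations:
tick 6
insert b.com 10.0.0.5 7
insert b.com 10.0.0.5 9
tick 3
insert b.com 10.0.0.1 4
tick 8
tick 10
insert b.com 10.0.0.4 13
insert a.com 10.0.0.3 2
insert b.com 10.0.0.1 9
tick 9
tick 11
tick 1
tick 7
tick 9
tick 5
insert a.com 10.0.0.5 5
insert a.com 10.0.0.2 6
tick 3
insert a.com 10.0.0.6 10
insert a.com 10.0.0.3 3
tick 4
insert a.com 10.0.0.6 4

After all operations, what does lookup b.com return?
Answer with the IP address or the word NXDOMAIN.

Op 1: tick 6 -> clock=6.
Op 2: insert b.com -> 10.0.0.5 (expiry=6+7=13). clock=6
Op 3: insert b.com -> 10.0.0.5 (expiry=6+9=15). clock=6
Op 4: tick 3 -> clock=9.
Op 5: insert b.com -> 10.0.0.1 (expiry=9+4=13). clock=9
Op 6: tick 8 -> clock=17. purged={b.com}
Op 7: tick 10 -> clock=27.
Op 8: insert b.com -> 10.0.0.4 (expiry=27+13=40). clock=27
Op 9: insert a.com -> 10.0.0.3 (expiry=27+2=29). clock=27
Op 10: insert b.com -> 10.0.0.1 (expiry=27+9=36). clock=27
Op 11: tick 9 -> clock=36. purged={a.com,b.com}
Op 12: tick 11 -> clock=47.
Op 13: tick 1 -> clock=48.
Op 14: tick 7 -> clock=55.
Op 15: tick 9 -> clock=64.
Op 16: tick 5 -> clock=69.
Op 17: insert a.com -> 10.0.0.5 (expiry=69+5=74). clock=69
Op 18: insert a.com -> 10.0.0.2 (expiry=69+6=75). clock=69
Op 19: tick 3 -> clock=72.
Op 20: insert a.com -> 10.0.0.6 (expiry=72+10=82). clock=72
Op 21: insert a.com -> 10.0.0.3 (expiry=72+3=75). clock=72
Op 22: tick 4 -> clock=76. purged={a.com}
Op 23: insert a.com -> 10.0.0.6 (expiry=76+4=80). clock=76
lookup b.com: not in cache (expired or never inserted)

Answer: NXDOMAIN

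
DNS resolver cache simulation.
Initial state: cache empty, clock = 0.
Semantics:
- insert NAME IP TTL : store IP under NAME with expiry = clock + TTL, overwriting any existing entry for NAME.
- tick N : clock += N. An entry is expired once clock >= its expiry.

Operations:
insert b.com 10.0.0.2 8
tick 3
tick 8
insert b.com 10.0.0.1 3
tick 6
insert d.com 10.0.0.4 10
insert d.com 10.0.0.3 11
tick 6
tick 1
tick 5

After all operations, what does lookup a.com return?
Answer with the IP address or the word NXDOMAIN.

Answer: NXDOMAIN

Derivation:
Op 1: insert b.com -> 10.0.0.2 (expiry=0+8=8). clock=0
Op 2: tick 3 -> clock=3.
Op 3: tick 8 -> clock=11. purged={b.com}
Op 4: insert b.com -> 10.0.0.1 (expiry=11+3=14). clock=11
Op 5: tick 6 -> clock=17. purged={b.com}
Op 6: insert d.com -> 10.0.0.4 (expiry=17+10=27). clock=17
Op 7: insert d.com -> 10.0.0.3 (expiry=17+11=28). clock=17
Op 8: tick 6 -> clock=23.
Op 9: tick 1 -> clock=24.
Op 10: tick 5 -> clock=29. purged={d.com}
lookup a.com: not in cache (expired or never inserted)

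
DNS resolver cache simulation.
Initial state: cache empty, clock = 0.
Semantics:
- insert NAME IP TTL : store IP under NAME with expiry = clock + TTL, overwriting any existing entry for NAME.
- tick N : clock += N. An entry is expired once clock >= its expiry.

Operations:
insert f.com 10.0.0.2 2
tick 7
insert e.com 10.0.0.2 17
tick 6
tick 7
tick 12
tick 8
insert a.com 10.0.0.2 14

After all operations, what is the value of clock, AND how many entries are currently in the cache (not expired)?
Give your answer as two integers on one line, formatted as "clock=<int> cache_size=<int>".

Answer: clock=40 cache_size=1

Derivation:
Op 1: insert f.com -> 10.0.0.2 (expiry=0+2=2). clock=0
Op 2: tick 7 -> clock=7. purged={f.com}
Op 3: insert e.com -> 10.0.0.2 (expiry=7+17=24). clock=7
Op 4: tick 6 -> clock=13.
Op 5: tick 7 -> clock=20.
Op 6: tick 12 -> clock=32. purged={e.com}
Op 7: tick 8 -> clock=40.
Op 8: insert a.com -> 10.0.0.2 (expiry=40+14=54). clock=40
Final clock = 40
Final cache (unexpired): {a.com} -> size=1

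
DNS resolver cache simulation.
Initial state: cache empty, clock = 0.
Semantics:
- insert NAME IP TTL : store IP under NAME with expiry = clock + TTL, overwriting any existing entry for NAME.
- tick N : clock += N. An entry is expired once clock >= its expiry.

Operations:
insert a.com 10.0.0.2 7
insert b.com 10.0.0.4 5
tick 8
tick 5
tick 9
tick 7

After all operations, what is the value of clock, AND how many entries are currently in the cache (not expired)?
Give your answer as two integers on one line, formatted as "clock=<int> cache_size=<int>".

Op 1: insert a.com -> 10.0.0.2 (expiry=0+7=7). clock=0
Op 2: insert b.com -> 10.0.0.4 (expiry=0+5=5). clock=0
Op 3: tick 8 -> clock=8. purged={a.com,b.com}
Op 4: tick 5 -> clock=13.
Op 5: tick 9 -> clock=22.
Op 6: tick 7 -> clock=29.
Final clock = 29
Final cache (unexpired): {} -> size=0

Answer: clock=29 cache_size=0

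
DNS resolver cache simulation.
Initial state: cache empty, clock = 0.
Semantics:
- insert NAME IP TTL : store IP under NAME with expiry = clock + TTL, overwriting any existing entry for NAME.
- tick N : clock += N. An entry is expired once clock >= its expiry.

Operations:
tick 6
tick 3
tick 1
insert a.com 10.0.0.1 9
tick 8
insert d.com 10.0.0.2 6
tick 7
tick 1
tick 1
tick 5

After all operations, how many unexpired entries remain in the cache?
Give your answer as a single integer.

Answer: 0

Derivation:
Op 1: tick 6 -> clock=6.
Op 2: tick 3 -> clock=9.
Op 3: tick 1 -> clock=10.
Op 4: insert a.com -> 10.0.0.1 (expiry=10+9=19). clock=10
Op 5: tick 8 -> clock=18.
Op 6: insert d.com -> 10.0.0.2 (expiry=18+6=24). clock=18
Op 7: tick 7 -> clock=25. purged={a.com,d.com}
Op 8: tick 1 -> clock=26.
Op 9: tick 1 -> clock=27.
Op 10: tick 5 -> clock=32.
Final cache (unexpired): {} -> size=0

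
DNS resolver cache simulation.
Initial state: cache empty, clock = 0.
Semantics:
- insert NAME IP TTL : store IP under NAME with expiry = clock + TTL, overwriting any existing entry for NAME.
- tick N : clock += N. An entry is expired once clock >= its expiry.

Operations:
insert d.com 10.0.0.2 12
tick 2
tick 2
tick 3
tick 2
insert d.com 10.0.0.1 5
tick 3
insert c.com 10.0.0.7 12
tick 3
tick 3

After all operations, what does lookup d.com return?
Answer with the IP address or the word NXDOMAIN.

Answer: NXDOMAIN

Derivation:
Op 1: insert d.com -> 10.0.0.2 (expiry=0+12=12). clock=0
Op 2: tick 2 -> clock=2.
Op 3: tick 2 -> clock=4.
Op 4: tick 3 -> clock=7.
Op 5: tick 2 -> clock=9.
Op 6: insert d.com -> 10.0.0.1 (expiry=9+5=14). clock=9
Op 7: tick 3 -> clock=12.
Op 8: insert c.com -> 10.0.0.7 (expiry=12+12=24). clock=12
Op 9: tick 3 -> clock=15. purged={d.com}
Op 10: tick 3 -> clock=18.
lookup d.com: not in cache (expired or never inserted)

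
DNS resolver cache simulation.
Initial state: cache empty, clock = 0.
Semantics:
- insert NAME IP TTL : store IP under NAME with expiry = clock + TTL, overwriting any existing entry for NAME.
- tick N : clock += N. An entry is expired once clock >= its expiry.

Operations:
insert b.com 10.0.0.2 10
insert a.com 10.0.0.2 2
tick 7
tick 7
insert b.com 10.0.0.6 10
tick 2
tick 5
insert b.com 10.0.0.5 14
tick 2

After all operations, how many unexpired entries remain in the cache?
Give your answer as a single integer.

Op 1: insert b.com -> 10.0.0.2 (expiry=0+10=10). clock=0
Op 2: insert a.com -> 10.0.0.2 (expiry=0+2=2). clock=0
Op 3: tick 7 -> clock=7. purged={a.com}
Op 4: tick 7 -> clock=14. purged={b.com}
Op 5: insert b.com -> 10.0.0.6 (expiry=14+10=24). clock=14
Op 6: tick 2 -> clock=16.
Op 7: tick 5 -> clock=21.
Op 8: insert b.com -> 10.0.0.5 (expiry=21+14=35). clock=21
Op 9: tick 2 -> clock=23.
Final cache (unexpired): {b.com} -> size=1

Answer: 1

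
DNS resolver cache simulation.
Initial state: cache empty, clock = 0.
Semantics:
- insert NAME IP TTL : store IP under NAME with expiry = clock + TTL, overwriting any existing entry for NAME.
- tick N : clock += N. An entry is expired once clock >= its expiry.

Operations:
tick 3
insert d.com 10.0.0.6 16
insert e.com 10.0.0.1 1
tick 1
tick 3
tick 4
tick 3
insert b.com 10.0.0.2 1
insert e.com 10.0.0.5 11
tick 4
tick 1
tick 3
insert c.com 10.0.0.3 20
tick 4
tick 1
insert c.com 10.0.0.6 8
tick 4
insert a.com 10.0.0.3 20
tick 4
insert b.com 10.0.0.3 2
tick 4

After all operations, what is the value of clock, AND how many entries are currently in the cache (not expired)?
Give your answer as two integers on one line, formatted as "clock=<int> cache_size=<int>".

Answer: clock=39 cache_size=1

Derivation:
Op 1: tick 3 -> clock=3.
Op 2: insert d.com -> 10.0.0.6 (expiry=3+16=19). clock=3
Op 3: insert e.com -> 10.0.0.1 (expiry=3+1=4). clock=3
Op 4: tick 1 -> clock=4. purged={e.com}
Op 5: tick 3 -> clock=7.
Op 6: tick 4 -> clock=11.
Op 7: tick 3 -> clock=14.
Op 8: insert b.com -> 10.0.0.2 (expiry=14+1=15). clock=14
Op 9: insert e.com -> 10.0.0.5 (expiry=14+11=25). clock=14
Op 10: tick 4 -> clock=18. purged={b.com}
Op 11: tick 1 -> clock=19. purged={d.com}
Op 12: tick 3 -> clock=22.
Op 13: insert c.com -> 10.0.0.3 (expiry=22+20=42). clock=22
Op 14: tick 4 -> clock=26. purged={e.com}
Op 15: tick 1 -> clock=27.
Op 16: insert c.com -> 10.0.0.6 (expiry=27+8=35). clock=27
Op 17: tick 4 -> clock=31.
Op 18: insert a.com -> 10.0.0.3 (expiry=31+20=51). clock=31
Op 19: tick 4 -> clock=35. purged={c.com}
Op 20: insert b.com -> 10.0.0.3 (expiry=35+2=37). clock=35
Op 21: tick 4 -> clock=39. purged={b.com}
Final clock = 39
Final cache (unexpired): {a.com} -> size=1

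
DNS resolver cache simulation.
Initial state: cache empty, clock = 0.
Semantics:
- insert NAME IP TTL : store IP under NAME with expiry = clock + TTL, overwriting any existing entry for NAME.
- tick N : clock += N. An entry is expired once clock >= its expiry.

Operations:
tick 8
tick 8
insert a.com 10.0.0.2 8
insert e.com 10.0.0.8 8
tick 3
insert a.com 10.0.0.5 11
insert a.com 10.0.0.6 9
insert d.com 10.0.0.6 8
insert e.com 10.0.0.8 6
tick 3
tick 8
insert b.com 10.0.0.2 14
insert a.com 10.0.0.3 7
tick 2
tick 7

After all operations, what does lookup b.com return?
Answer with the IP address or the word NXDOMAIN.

Op 1: tick 8 -> clock=8.
Op 2: tick 8 -> clock=16.
Op 3: insert a.com -> 10.0.0.2 (expiry=16+8=24). clock=16
Op 4: insert e.com -> 10.0.0.8 (expiry=16+8=24). clock=16
Op 5: tick 3 -> clock=19.
Op 6: insert a.com -> 10.0.0.5 (expiry=19+11=30). clock=19
Op 7: insert a.com -> 10.0.0.6 (expiry=19+9=28). clock=19
Op 8: insert d.com -> 10.0.0.6 (expiry=19+8=27). clock=19
Op 9: insert e.com -> 10.0.0.8 (expiry=19+6=25). clock=19
Op 10: tick 3 -> clock=22.
Op 11: tick 8 -> clock=30. purged={a.com,d.com,e.com}
Op 12: insert b.com -> 10.0.0.2 (expiry=30+14=44). clock=30
Op 13: insert a.com -> 10.0.0.3 (expiry=30+7=37). clock=30
Op 14: tick 2 -> clock=32.
Op 15: tick 7 -> clock=39. purged={a.com}
lookup b.com: present, ip=10.0.0.2 expiry=44 > clock=39

Answer: 10.0.0.2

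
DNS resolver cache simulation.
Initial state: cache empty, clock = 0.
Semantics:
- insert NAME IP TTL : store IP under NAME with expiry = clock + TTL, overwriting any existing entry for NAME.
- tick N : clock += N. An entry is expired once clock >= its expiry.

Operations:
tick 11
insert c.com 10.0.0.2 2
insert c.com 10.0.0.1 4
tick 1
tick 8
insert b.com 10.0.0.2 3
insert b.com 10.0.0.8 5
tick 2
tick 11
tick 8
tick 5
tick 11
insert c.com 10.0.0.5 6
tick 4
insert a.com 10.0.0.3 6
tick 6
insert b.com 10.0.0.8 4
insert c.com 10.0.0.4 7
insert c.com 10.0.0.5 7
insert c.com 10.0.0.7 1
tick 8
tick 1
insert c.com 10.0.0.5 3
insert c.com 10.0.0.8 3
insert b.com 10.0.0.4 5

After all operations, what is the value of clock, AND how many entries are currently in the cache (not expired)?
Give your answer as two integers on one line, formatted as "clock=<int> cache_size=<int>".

Answer: clock=76 cache_size=2

Derivation:
Op 1: tick 11 -> clock=11.
Op 2: insert c.com -> 10.0.0.2 (expiry=11+2=13). clock=11
Op 3: insert c.com -> 10.0.0.1 (expiry=11+4=15). clock=11
Op 4: tick 1 -> clock=12.
Op 5: tick 8 -> clock=20. purged={c.com}
Op 6: insert b.com -> 10.0.0.2 (expiry=20+3=23). clock=20
Op 7: insert b.com -> 10.0.0.8 (expiry=20+5=25). clock=20
Op 8: tick 2 -> clock=22.
Op 9: tick 11 -> clock=33. purged={b.com}
Op 10: tick 8 -> clock=41.
Op 11: tick 5 -> clock=46.
Op 12: tick 11 -> clock=57.
Op 13: insert c.com -> 10.0.0.5 (expiry=57+6=63). clock=57
Op 14: tick 4 -> clock=61.
Op 15: insert a.com -> 10.0.0.3 (expiry=61+6=67). clock=61
Op 16: tick 6 -> clock=67. purged={a.com,c.com}
Op 17: insert b.com -> 10.0.0.8 (expiry=67+4=71). clock=67
Op 18: insert c.com -> 10.0.0.4 (expiry=67+7=74). clock=67
Op 19: insert c.com -> 10.0.0.5 (expiry=67+7=74). clock=67
Op 20: insert c.com -> 10.0.0.7 (expiry=67+1=68). clock=67
Op 21: tick 8 -> clock=75. purged={b.com,c.com}
Op 22: tick 1 -> clock=76.
Op 23: insert c.com -> 10.0.0.5 (expiry=76+3=79). clock=76
Op 24: insert c.com -> 10.0.0.8 (expiry=76+3=79). clock=76
Op 25: insert b.com -> 10.0.0.4 (expiry=76+5=81). clock=76
Final clock = 76
Final cache (unexpired): {b.com,c.com} -> size=2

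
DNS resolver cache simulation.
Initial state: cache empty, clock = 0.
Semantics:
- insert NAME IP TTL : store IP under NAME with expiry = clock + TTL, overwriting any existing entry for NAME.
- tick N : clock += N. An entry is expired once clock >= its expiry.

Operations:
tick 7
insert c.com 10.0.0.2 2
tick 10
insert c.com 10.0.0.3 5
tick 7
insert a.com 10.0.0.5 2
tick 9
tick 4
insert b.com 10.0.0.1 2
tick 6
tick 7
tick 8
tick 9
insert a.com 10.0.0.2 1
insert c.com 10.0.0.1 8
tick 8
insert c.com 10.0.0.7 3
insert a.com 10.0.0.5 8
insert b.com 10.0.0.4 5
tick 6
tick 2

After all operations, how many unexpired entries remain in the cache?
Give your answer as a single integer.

Answer: 0

Derivation:
Op 1: tick 7 -> clock=7.
Op 2: insert c.com -> 10.0.0.2 (expiry=7+2=9). clock=7
Op 3: tick 10 -> clock=17. purged={c.com}
Op 4: insert c.com -> 10.0.0.3 (expiry=17+5=22). clock=17
Op 5: tick 7 -> clock=24. purged={c.com}
Op 6: insert a.com -> 10.0.0.5 (expiry=24+2=26). clock=24
Op 7: tick 9 -> clock=33. purged={a.com}
Op 8: tick 4 -> clock=37.
Op 9: insert b.com -> 10.0.0.1 (expiry=37+2=39). clock=37
Op 10: tick 6 -> clock=43. purged={b.com}
Op 11: tick 7 -> clock=50.
Op 12: tick 8 -> clock=58.
Op 13: tick 9 -> clock=67.
Op 14: insert a.com -> 10.0.0.2 (expiry=67+1=68). clock=67
Op 15: insert c.com -> 10.0.0.1 (expiry=67+8=75). clock=67
Op 16: tick 8 -> clock=75. purged={a.com,c.com}
Op 17: insert c.com -> 10.0.0.7 (expiry=75+3=78). clock=75
Op 18: insert a.com -> 10.0.0.5 (expiry=75+8=83). clock=75
Op 19: insert b.com -> 10.0.0.4 (expiry=75+5=80). clock=75
Op 20: tick 6 -> clock=81. purged={b.com,c.com}
Op 21: tick 2 -> clock=83. purged={a.com}
Final cache (unexpired): {} -> size=0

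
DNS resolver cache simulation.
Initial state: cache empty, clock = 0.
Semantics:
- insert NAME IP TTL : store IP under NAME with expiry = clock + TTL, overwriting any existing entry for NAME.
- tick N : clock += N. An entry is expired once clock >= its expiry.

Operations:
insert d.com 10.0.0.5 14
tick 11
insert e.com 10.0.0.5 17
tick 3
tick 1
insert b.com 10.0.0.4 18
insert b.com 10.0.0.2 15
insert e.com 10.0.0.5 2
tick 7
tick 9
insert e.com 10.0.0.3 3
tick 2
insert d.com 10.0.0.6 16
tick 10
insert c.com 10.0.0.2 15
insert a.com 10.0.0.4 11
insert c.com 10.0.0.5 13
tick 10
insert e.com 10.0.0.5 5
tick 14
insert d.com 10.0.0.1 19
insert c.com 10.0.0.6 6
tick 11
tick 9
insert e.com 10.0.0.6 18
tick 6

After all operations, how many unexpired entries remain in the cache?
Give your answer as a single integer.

Op 1: insert d.com -> 10.0.0.5 (expiry=0+14=14). clock=0
Op 2: tick 11 -> clock=11.
Op 3: insert e.com -> 10.0.0.5 (expiry=11+17=28). clock=11
Op 4: tick 3 -> clock=14. purged={d.com}
Op 5: tick 1 -> clock=15.
Op 6: insert b.com -> 10.0.0.4 (expiry=15+18=33). clock=15
Op 7: insert b.com -> 10.0.0.2 (expiry=15+15=30). clock=15
Op 8: insert e.com -> 10.0.0.5 (expiry=15+2=17). clock=15
Op 9: tick 7 -> clock=22. purged={e.com}
Op 10: tick 9 -> clock=31. purged={b.com}
Op 11: insert e.com -> 10.0.0.3 (expiry=31+3=34). clock=31
Op 12: tick 2 -> clock=33.
Op 13: insert d.com -> 10.0.0.6 (expiry=33+16=49). clock=33
Op 14: tick 10 -> clock=43. purged={e.com}
Op 15: insert c.com -> 10.0.0.2 (expiry=43+15=58). clock=43
Op 16: insert a.com -> 10.0.0.4 (expiry=43+11=54). clock=43
Op 17: insert c.com -> 10.0.0.5 (expiry=43+13=56). clock=43
Op 18: tick 10 -> clock=53. purged={d.com}
Op 19: insert e.com -> 10.0.0.5 (expiry=53+5=58). clock=53
Op 20: tick 14 -> clock=67. purged={a.com,c.com,e.com}
Op 21: insert d.com -> 10.0.0.1 (expiry=67+19=86). clock=67
Op 22: insert c.com -> 10.0.0.6 (expiry=67+6=73). clock=67
Op 23: tick 11 -> clock=78. purged={c.com}
Op 24: tick 9 -> clock=87. purged={d.com}
Op 25: insert e.com -> 10.0.0.6 (expiry=87+18=105). clock=87
Op 26: tick 6 -> clock=93.
Final cache (unexpired): {e.com} -> size=1

Answer: 1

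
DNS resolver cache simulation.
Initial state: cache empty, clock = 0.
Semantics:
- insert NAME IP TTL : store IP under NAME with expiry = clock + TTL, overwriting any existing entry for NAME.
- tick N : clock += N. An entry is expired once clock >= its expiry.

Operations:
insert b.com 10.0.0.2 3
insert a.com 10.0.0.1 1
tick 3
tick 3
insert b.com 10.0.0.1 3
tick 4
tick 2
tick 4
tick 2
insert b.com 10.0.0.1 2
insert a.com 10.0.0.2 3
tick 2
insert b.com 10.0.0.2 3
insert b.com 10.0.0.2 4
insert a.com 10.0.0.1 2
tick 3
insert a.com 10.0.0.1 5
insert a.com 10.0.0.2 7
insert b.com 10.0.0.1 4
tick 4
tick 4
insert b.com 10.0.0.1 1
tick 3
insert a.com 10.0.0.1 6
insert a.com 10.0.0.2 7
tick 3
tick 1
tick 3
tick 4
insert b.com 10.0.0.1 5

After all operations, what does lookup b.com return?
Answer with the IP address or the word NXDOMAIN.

Answer: 10.0.0.1

Derivation:
Op 1: insert b.com -> 10.0.0.2 (expiry=0+3=3). clock=0
Op 2: insert a.com -> 10.0.0.1 (expiry=0+1=1). clock=0
Op 3: tick 3 -> clock=3. purged={a.com,b.com}
Op 4: tick 3 -> clock=6.
Op 5: insert b.com -> 10.0.0.1 (expiry=6+3=9). clock=6
Op 6: tick 4 -> clock=10. purged={b.com}
Op 7: tick 2 -> clock=12.
Op 8: tick 4 -> clock=16.
Op 9: tick 2 -> clock=18.
Op 10: insert b.com -> 10.0.0.1 (expiry=18+2=20). clock=18
Op 11: insert a.com -> 10.0.0.2 (expiry=18+3=21). clock=18
Op 12: tick 2 -> clock=20. purged={b.com}
Op 13: insert b.com -> 10.0.0.2 (expiry=20+3=23). clock=20
Op 14: insert b.com -> 10.0.0.2 (expiry=20+4=24). clock=20
Op 15: insert a.com -> 10.0.0.1 (expiry=20+2=22). clock=20
Op 16: tick 3 -> clock=23. purged={a.com}
Op 17: insert a.com -> 10.0.0.1 (expiry=23+5=28). clock=23
Op 18: insert a.com -> 10.0.0.2 (expiry=23+7=30). clock=23
Op 19: insert b.com -> 10.0.0.1 (expiry=23+4=27). clock=23
Op 20: tick 4 -> clock=27. purged={b.com}
Op 21: tick 4 -> clock=31. purged={a.com}
Op 22: insert b.com -> 10.0.0.1 (expiry=31+1=32). clock=31
Op 23: tick 3 -> clock=34. purged={b.com}
Op 24: insert a.com -> 10.0.0.1 (expiry=34+6=40). clock=34
Op 25: insert a.com -> 10.0.0.2 (expiry=34+7=41). clock=34
Op 26: tick 3 -> clock=37.
Op 27: tick 1 -> clock=38.
Op 28: tick 3 -> clock=41. purged={a.com}
Op 29: tick 4 -> clock=45.
Op 30: insert b.com -> 10.0.0.1 (expiry=45+5=50). clock=45
lookup b.com: present, ip=10.0.0.1 expiry=50 > clock=45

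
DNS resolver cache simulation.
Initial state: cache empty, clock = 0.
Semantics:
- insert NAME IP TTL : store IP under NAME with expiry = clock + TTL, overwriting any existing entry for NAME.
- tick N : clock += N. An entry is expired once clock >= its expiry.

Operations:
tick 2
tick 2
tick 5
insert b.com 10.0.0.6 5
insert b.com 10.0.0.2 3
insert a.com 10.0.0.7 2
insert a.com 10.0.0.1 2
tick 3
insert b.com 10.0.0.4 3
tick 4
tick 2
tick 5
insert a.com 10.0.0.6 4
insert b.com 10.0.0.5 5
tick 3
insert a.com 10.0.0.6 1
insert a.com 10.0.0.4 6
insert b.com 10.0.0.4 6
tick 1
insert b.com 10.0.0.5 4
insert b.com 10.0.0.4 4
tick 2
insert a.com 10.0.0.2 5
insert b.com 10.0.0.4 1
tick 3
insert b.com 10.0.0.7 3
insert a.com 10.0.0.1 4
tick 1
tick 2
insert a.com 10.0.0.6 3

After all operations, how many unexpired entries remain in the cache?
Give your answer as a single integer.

Answer: 1

Derivation:
Op 1: tick 2 -> clock=2.
Op 2: tick 2 -> clock=4.
Op 3: tick 5 -> clock=9.
Op 4: insert b.com -> 10.0.0.6 (expiry=9+5=14). clock=9
Op 5: insert b.com -> 10.0.0.2 (expiry=9+3=12). clock=9
Op 6: insert a.com -> 10.0.0.7 (expiry=9+2=11). clock=9
Op 7: insert a.com -> 10.0.0.1 (expiry=9+2=11). clock=9
Op 8: tick 3 -> clock=12. purged={a.com,b.com}
Op 9: insert b.com -> 10.0.0.4 (expiry=12+3=15). clock=12
Op 10: tick 4 -> clock=16. purged={b.com}
Op 11: tick 2 -> clock=18.
Op 12: tick 5 -> clock=23.
Op 13: insert a.com -> 10.0.0.6 (expiry=23+4=27). clock=23
Op 14: insert b.com -> 10.0.0.5 (expiry=23+5=28). clock=23
Op 15: tick 3 -> clock=26.
Op 16: insert a.com -> 10.0.0.6 (expiry=26+1=27). clock=26
Op 17: insert a.com -> 10.0.0.4 (expiry=26+6=32). clock=26
Op 18: insert b.com -> 10.0.0.4 (expiry=26+6=32). clock=26
Op 19: tick 1 -> clock=27.
Op 20: insert b.com -> 10.0.0.5 (expiry=27+4=31). clock=27
Op 21: insert b.com -> 10.0.0.4 (expiry=27+4=31). clock=27
Op 22: tick 2 -> clock=29.
Op 23: insert a.com -> 10.0.0.2 (expiry=29+5=34). clock=29
Op 24: insert b.com -> 10.0.0.4 (expiry=29+1=30). clock=29
Op 25: tick 3 -> clock=32. purged={b.com}
Op 26: insert b.com -> 10.0.0.7 (expiry=32+3=35). clock=32
Op 27: insert a.com -> 10.0.0.1 (expiry=32+4=36). clock=32
Op 28: tick 1 -> clock=33.
Op 29: tick 2 -> clock=35. purged={b.com}
Op 30: insert a.com -> 10.0.0.6 (expiry=35+3=38). clock=35
Final cache (unexpired): {a.com} -> size=1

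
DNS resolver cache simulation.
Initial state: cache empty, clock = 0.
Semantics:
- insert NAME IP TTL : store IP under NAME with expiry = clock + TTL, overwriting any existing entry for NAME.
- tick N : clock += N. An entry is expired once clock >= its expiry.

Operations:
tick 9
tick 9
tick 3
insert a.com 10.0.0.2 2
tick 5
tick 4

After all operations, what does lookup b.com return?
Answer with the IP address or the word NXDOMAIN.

Answer: NXDOMAIN

Derivation:
Op 1: tick 9 -> clock=9.
Op 2: tick 9 -> clock=18.
Op 3: tick 3 -> clock=21.
Op 4: insert a.com -> 10.0.0.2 (expiry=21+2=23). clock=21
Op 5: tick 5 -> clock=26. purged={a.com}
Op 6: tick 4 -> clock=30.
lookup b.com: not in cache (expired or never inserted)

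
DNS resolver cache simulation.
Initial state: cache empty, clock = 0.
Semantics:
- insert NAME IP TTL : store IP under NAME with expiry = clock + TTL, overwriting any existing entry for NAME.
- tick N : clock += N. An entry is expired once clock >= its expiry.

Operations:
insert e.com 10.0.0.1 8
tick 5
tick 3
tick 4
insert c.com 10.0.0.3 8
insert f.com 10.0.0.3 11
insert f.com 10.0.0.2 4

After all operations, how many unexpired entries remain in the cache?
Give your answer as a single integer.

Op 1: insert e.com -> 10.0.0.1 (expiry=0+8=8). clock=0
Op 2: tick 5 -> clock=5.
Op 3: tick 3 -> clock=8. purged={e.com}
Op 4: tick 4 -> clock=12.
Op 5: insert c.com -> 10.0.0.3 (expiry=12+8=20). clock=12
Op 6: insert f.com -> 10.0.0.3 (expiry=12+11=23). clock=12
Op 7: insert f.com -> 10.0.0.2 (expiry=12+4=16). clock=12
Final cache (unexpired): {c.com,f.com} -> size=2

Answer: 2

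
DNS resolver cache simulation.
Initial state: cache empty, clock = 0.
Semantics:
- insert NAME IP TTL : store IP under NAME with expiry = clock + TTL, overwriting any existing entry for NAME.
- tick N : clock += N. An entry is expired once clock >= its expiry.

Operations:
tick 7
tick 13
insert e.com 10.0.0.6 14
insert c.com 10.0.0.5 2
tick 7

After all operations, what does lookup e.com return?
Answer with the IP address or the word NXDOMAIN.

Op 1: tick 7 -> clock=7.
Op 2: tick 13 -> clock=20.
Op 3: insert e.com -> 10.0.0.6 (expiry=20+14=34). clock=20
Op 4: insert c.com -> 10.0.0.5 (expiry=20+2=22). clock=20
Op 5: tick 7 -> clock=27. purged={c.com}
lookup e.com: present, ip=10.0.0.6 expiry=34 > clock=27

Answer: 10.0.0.6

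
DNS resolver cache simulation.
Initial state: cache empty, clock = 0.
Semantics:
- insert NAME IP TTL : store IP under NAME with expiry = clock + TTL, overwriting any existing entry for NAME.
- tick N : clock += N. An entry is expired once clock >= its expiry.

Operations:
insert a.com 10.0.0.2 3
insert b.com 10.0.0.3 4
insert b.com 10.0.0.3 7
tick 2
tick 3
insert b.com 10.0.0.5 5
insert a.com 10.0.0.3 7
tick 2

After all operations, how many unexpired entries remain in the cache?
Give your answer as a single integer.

Answer: 2

Derivation:
Op 1: insert a.com -> 10.0.0.2 (expiry=0+3=3). clock=0
Op 2: insert b.com -> 10.0.0.3 (expiry=0+4=4). clock=0
Op 3: insert b.com -> 10.0.0.3 (expiry=0+7=7). clock=0
Op 4: tick 2 -> clock=2.
Op 5: tick 3 -> clock=5. purged={a.com}
Op 6: insert b.com -> 10.0.0.5 (expiry=5+5=10). clock=5
Op 7: insert a.com -> 10.0.0.3 (expiry=5+7=12). clock=5
Op 8: tick 2 -> clock=7.
Final cache (unexpired): {a.com,b.com} -> size=2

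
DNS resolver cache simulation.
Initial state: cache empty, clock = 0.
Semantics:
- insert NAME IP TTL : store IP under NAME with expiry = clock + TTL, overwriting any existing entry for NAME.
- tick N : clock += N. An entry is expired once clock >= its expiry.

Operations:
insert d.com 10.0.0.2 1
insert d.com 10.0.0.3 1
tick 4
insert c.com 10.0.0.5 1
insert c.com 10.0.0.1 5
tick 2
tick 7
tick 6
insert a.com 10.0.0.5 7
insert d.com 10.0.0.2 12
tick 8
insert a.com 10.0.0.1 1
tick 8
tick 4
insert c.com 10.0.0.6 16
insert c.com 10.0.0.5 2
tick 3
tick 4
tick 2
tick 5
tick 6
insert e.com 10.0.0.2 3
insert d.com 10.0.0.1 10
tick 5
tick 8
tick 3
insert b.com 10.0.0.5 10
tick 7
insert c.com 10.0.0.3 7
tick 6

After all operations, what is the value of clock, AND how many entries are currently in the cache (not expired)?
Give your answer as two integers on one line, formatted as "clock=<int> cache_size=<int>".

Answer: clock=88 cache_size=1

Derivation:
Op 1: insert d.com -> 10.0.0.2 (expiry=0+1=1). clock=0
Op 2: insert d.com -> 10.0.0.3 (expiry=0+1=1). clock=0
Op 3: tick 4 -> clock=4. purged={d.com}
Op 4: insert c.com -> 10.0.0.5 (expiry=4+1=5). clock=4
Op 5: insert c.com -> 10.0.0.1 (expiry=4+5=9). clock=4
Op 6: tick 2 -> clock=6.
Op 7: tick 7 -> clock=13. purged={c.com}
Op 8: tick 6 -> clock=19.
Op 9: insert a.com -> 10.0.0.5 (expiry=19+7=26). clock=19
Op 10: insert d.com -> 10.0.0.2 (expiry=19+12=31). clock=19
Op 11: tick 8 -> clock=27. purged={a.com}
Op 12: insert a.com -> 10.0.0.1 (expiry=27+1=28). clock=27
Op 13: tick 8 -> clock=35. purged={a.com,d.com}
Op 14: tick 4 -> clock=39.
Op 15: insert c.com -> 10.0.0.6 (expiry=39+16=55). clock=39
Op 16: insert c.com -> 10.0.0.5 (expiry=39+2=41). clock=39
Op 17: tick 3 -> clock=42. purged={c.com}
Op 18: tick 4 -> clock=46.
Op 19: tick 2 -> clock=48.
Op 20: tick 5 -> clock=53.
Op 21: tick 6 -> clock=59.
Op 22: insert e.com -> 10.0.0.2 (expiry=59+3=62). clock=59
Op 23: insert d.com -> 10.0.0.1 (expiry=59+10=69). clock=59
Op 24: tick 5 -> clock=64. purged={e.com}
Op 25: tick 8 -> clock=72. purged={d.com}
Op 26: tick 3 -> clock=75.
Op 27: insert b.com -> 10.0.0.5 (expiry=75+10=85). clock=75
Op 28: tick 7 -> clock=82.
Op 29: insert c.com -> 10.0.0.3 (expiry=82+7=89). clock=82
Op 30: tick 6 -> clock=88. purged={b.com}
Final clock = 88
Final cache (unexpired): {c.com} -> size=1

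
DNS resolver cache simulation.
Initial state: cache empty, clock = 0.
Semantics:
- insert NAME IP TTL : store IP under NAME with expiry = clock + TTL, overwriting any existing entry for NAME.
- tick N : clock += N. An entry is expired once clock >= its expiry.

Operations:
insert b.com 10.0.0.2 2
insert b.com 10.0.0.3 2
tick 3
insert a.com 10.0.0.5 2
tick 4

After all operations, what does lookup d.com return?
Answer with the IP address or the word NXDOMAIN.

Op 1: insert b.com -> 10.0.0.2 (expiry=0+2=2). clock=0
Op 2: insert b.com -> 10.0.0.3 (expiry=0+2=2). clock=0
Op 3: tick 3 -> clock=3. purged={b.com}
Op 4: insert a.com -> 10.0.0.5 (expiry=3+2=5). clock=3
Op 5: tick 4 -> clock=7. purged={a.com}
lookup d.com: not in cache (expired or never inserted)

Answer: NXDOMAIN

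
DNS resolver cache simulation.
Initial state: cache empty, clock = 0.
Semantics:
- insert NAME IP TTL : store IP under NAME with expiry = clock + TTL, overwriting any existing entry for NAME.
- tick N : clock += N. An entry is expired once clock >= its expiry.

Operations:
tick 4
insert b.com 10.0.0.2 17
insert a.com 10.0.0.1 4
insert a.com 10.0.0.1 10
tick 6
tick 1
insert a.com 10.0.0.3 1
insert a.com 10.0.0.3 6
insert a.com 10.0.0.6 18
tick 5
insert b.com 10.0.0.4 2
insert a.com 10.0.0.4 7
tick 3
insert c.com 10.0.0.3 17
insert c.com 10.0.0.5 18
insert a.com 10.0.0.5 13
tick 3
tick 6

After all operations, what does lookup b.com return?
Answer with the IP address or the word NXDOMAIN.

Op 1: tick 4 -> clock=4.
Op 2: insert b.com -> 10.0.0.2 (expiry=4+17=21). clock=4
Op 3: insert a.com -> 10.0.0.1 (expiry=4+4=8). clock=4
Op 4: insert a.com -> 10.0.0.1 (expiry=4+10=14). clock=4
Op 5: tick 6 -> clock=10.
Op 6: tick 1 -> clock=11.
Op 7: insert a.com -> 10.0.0.3 (expiry=11+1=12). clock=11
Op 8: insert a.com -> 10.0.0.3 (expiry=11+6=17). clock=11
Op 9: insert a.com -> 10.0.0.6 (expiry=11+18=29). clock=11
Op 10: tick 5 -> clock=16.
Op 11: insert b.com -> 10.0.0.4 (expiry=16+2=18). clock=16
Op 12: insert a.com -> 10.0.0.4 (expiry=16+7=23). clock=16
Op 13: tick 3 -> clock=19. purged={b.com}
Op 14: insert c.com -> 10.0.0.3 (expiry=19+17=36). clock=19
Op 15: insert c.com -> 10.0.0.5 (expiry=19+18=37). clock=19
Op 16: insert a.com -> 10.0.0.5 (expiry=19+13=32). clock=19
Op 17: tick 3 -> clock=22.
Op 18: tick 6 -> clock=28.
lookup b.com: not in cache (expired or never inserted)

Answer: NXDOMAIN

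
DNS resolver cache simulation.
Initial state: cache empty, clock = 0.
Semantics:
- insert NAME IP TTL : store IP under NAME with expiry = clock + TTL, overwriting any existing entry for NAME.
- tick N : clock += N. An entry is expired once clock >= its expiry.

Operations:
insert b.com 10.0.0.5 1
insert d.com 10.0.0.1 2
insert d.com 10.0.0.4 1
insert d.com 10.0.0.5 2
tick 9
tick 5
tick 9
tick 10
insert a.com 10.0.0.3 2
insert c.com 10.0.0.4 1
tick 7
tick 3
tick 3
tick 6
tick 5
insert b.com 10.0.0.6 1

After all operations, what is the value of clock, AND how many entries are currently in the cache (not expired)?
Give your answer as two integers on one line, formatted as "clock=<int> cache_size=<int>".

Op 1: insert b.com -> 10.0.0.5 (expiry=0+1=1). clock=0
Op 2: insert d.com -> 10.0.0.1 (expiry=0+2=2). clock=0
Op 3: insert d.com -> 10.0.0.4 (expiry=0+1=1). clock=0
Op 4: insert d.com -> 10.0.0.5 (expiry=0+2=2). clock=0
Op 5: tick 9 -> clock=9. purged={b.com,d.com}
Op 6: tick 5 -> clock=14.
Op 7: tick 9 -> clock=23.
Op 8: tick 10 -> clock=33.
Op 9: insert a.com -> 10.0.0.3 (expiry=33+2=35). clock=33
Op 10: insert c.com -> 10.0.0.4 (expiry=33+1=34). clock=33
Op 11: tick 7 -> clock=40. purged={a.com,c.com}
Op 12: tick 3 -> clock=43.
Op 13: tick 3 -> clock=46.
Op 14: tick 6 -> clock=52.
Op 15: tick 5 -> clock=57.
Op 16: insert b.com -> 10.0.0.6 (expiry=57+1=58). clock=57
Final clock = 57
Final cache (unexpired): {b.com} -> size=1

Answer: clock=57 cache_size=1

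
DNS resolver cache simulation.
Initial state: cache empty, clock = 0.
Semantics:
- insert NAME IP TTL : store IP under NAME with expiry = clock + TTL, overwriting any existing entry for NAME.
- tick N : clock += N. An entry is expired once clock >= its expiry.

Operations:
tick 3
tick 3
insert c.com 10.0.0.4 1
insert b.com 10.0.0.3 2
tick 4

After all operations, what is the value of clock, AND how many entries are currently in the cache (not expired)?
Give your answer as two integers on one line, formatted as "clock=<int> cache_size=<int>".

Op 1: tick 3 -> clock=3.
Op 2: tick 3 -> clock=6.
Op 3: insert c.com -> 10.0.0.4 (expiry=6+1=7). clock=6
Op 4: insert b.com -> 10.0.0.3 (expiry=6+2=8). clock=6
Op 5: tick 4 -> clock=10. purged={b.com,c.com}
Final clock = 10
Final cache (unexpired): {} -> size=0

Answer: clock=10 cache_size=0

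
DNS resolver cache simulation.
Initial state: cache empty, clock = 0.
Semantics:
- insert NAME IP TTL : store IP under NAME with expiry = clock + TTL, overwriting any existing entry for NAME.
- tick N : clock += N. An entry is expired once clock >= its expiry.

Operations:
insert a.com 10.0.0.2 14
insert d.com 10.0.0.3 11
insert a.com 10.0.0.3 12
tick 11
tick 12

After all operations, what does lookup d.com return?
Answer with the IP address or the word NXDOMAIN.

Op 1: insert a.com -> 10.0.0.2 (expiry=0+14=14). clock=0
Op 2: insert d.com -> 10.0.0.3 (expiry=0+11=11). clock=0
Op 3: insert a.com -> 10.0.0.3 (expiry=0+12=12). clock=0
Op 4: tick 11 -> clock=11. purged={d.com}
Op 5: tick 12 -> clock=23. purged={a.com}
lookup d.com: not in cache (expired or never inserted)

Answer: NXDOMAIN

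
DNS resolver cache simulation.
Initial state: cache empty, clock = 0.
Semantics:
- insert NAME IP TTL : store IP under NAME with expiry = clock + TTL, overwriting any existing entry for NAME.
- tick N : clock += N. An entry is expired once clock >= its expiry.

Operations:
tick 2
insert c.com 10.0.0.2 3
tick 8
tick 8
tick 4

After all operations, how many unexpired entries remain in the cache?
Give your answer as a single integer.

Answer: 0

Derivation:
Op 1: tick 2 -> clock=2.
Op 2: insert c.com -> 10.0.0.2 (expiry=2+3=5). clock=2
Op 3: tick 8 -> clock=10. purged={c.com}
Op 4: tick 8 -> clock=18.
Op 5: tick 4 -> clock=22.
Final cache (unexpired): {} -> size=0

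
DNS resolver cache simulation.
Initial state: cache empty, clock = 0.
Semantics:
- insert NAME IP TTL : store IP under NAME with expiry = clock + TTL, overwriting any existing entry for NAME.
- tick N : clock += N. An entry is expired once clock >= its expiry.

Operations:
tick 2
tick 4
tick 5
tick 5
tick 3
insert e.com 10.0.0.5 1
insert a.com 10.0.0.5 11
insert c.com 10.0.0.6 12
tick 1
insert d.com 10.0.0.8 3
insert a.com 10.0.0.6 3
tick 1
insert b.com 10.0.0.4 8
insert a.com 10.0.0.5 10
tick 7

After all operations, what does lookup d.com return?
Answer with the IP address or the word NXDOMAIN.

Op 1: tick 2 -> clock=2.
Op 2: tick 4 -> clock=6.
Op 3: tick 5 -> clock=11.
Op 4: tick 5 -> clock=16.
Op 5: tick 3 -> clock=19.
Op 6: insert e.com -> 10.0.0.5 (expiry=19+1=20). clock=19
Op 7: insert a.com -> 10.0.0.5 (expiry=19+11=30). clock=19
Op 8: insert c.com -> 10.0.0.6 (expiry=19+12=31). clock=19
Op 9: tick 1 -> clock=20. purged={e.com}
Op 10: insert d.com -> 10.0.0.8 (expiry=20+3=23). clock=20
Op 11: insert a.com -> 10.0.0.6 (expiry=20+3=23). clock=20
Op 12: tick 1 -> clock=21.
Op 13: insert b.com -> 10.0.0.4 (expiry=21+8=29). clock=21
Op 14: insert a.com -> 10.0.0.5 (expiry=21+10=31). clock=21
Op 15: tick 7 -> clock=28. purged={d.com}
lookup d.com: not in cache (expired or never inserted)

Answer: NXDOMAIN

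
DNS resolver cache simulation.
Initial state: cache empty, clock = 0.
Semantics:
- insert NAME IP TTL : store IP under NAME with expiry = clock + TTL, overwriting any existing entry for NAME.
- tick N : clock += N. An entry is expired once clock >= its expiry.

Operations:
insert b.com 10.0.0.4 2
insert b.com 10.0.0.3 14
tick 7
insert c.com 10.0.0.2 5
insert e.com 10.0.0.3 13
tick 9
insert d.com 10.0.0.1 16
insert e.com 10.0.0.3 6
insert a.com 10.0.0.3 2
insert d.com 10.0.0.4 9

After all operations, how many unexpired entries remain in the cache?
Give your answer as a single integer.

Op 1: insert b.com -> 10.0.0.4 (expiry=0+2=2). clock=0
Op 2: insert b.com -> 10.0.0.3 (expiry=0+14=14). clock=0
Op 3: tick 7 -> clock=7.
Op 4: insert c.com -> 10.0.0.2 (expiry=7+5=12). clock=7
Op 5: insert e.com -> 10.0.0.3 (expiry=7+13=20). clock=7
Op 6: tick 9 -> clock=16. purged={b.com,c.com}
Op 7: insert d.com -> 10.0.0.1 (expiry=16+16=32). clock=16
Op 8: insert e.com -> 10.0.0.3 (expiry=16+6=22). clock=16
Op 9: insert a.com -> 10.0.0.3 (expiry=16+2=18). clock=16
Op 10: insert d.com -> 10.0.0.4 (expiry=16+9=25). clock=16
Final cache (unexpired): {a.com,d.com,e.com} -> size=3

Answer: 3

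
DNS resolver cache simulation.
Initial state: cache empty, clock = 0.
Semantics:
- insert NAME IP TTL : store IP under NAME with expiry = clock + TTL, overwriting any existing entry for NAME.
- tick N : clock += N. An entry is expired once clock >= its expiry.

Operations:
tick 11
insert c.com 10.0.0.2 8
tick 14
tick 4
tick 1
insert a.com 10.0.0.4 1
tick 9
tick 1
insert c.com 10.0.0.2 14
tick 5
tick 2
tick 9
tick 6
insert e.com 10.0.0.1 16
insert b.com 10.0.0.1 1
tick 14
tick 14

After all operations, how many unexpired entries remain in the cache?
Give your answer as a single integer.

Op 1: tick 11 -> clock=11.
Op 2: insert c.com -> 10.0.0.2 (expiry=11+8=19). clock=11
Op 3: tick 14 -> clock=25. purged={c.com}
Op 4: tick 4 -> clock=29.
Op 5: tick 1 -> clock=30.
Op 6: insert a.com -> 10.0.0.4 (expiry=30+1=31). clock=30
Op 7: tick 9 -> clock=39. purged={a.com}
Op 8: tick 1 -> clock=40.
Op 9: insert c.com -> 10.0.0.2 (expiry=40+14=54). clock=40
Op 10: tick 5 -> clock=45.
Op 11: tick 2 -> clock=47.
Op 12: tick 9 -> clock=56. purged={c.com}
Op 13: tick 6 -> clock=62.
Op 14: insert e.com -> 10.0.0.1 (expiry=62+16=78). clock=62
Op 15: insert b.com -> 10.0.0.1 (expiry=62+1=63). clock=62
Op 16: tick 14 -> clock=76. purged={b.com}
Op 17: tick 14 -> clock=90. purged={e.com}
Final cache (unexpired): {} -> size=0

Answer: 0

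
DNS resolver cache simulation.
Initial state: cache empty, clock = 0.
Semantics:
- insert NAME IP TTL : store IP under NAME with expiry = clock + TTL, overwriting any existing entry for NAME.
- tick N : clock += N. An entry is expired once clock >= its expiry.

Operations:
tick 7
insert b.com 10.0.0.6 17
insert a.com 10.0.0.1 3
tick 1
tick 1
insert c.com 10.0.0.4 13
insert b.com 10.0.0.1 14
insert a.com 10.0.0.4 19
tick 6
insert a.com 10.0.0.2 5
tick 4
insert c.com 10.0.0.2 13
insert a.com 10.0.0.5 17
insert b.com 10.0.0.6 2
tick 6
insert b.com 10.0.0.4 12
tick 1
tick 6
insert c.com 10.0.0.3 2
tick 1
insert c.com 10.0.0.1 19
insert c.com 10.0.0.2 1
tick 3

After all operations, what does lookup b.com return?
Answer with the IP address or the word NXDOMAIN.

Answer: 10.0.0.4

Derivation:
Op 1: tick 7 -> clock=7.
Op 2: insert b.com -> 10.0.0.6 (expiry=7+17=24). clock=7
Op 3: insert a.com -> 10.0.0.1 (expiry=7+3=10). clock=7
Op 4: tick 1 -> clock=8.
Op 5: tick 1 -> clock=9.
Op 6: insert c.com -> 10.0.0.4 (expiry=9+13=22). clock=9
Op 7: insert b.com -> 10.0.0.1 (expiry=9+14=23). clock=9
Op 8: insert a.com -> 10.0.0.4 (expiry=9+19=28). clock=9
Op 9: tick 6 -> clock=15.
Op 10: insert a.com -> 10.0.0.2 (expiry=15+5=20). clock=15
Op 11: tick 4 -> clock=19.
Op 12: insert c.com -> 10.0.0.2 (expiry=19+13=32). clock=19
Op 13: insert a.com -> 10.0.0.5 (expiry=19+17=36). clock=19
Op 14: insert b.com -> 10.0.0.6 (expiry=19+2=21). clock=19
Op 15: tick 6 -> clock=25. purged={b.com}
Op 16: insert b.com -> 10.0.0.4 (expiry=25+12=37). clock=25
Op 17: tick 1 -> clock=26.
Op 18: tick 6 -> clock=32. purged={c.com}
Op 19: insert c.com -> 10.0.0.3 (expiry=32+2=34). clock=32
Op 20: tick 1 -> clock=33.
Op 21: insert c.com -> 10.0.0.1 (expiry=33+19=52). clock=33
Op 22: insert c.com -> 10.0.0.2 (expiry=33+1=34). clock=33
Op 23: tick 3 -> clock=36. purged={a.com,c.com}
lookup b.com: present, ip=10.0.0.4 expiry=37 > clock=36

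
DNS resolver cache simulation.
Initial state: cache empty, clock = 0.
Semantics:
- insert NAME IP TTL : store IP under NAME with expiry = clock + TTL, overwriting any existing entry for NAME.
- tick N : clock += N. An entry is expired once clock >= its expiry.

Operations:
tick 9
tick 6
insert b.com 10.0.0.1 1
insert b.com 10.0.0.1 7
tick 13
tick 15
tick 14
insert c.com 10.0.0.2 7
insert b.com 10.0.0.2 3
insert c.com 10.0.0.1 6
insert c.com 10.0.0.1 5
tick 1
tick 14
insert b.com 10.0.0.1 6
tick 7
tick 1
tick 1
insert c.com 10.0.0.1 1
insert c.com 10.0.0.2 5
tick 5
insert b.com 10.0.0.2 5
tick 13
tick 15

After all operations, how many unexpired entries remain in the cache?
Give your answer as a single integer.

Op 1: tick 9 -> clock=9.
Op 2: tick 6 -> clock=15.
Op 3: insert b.com -> 10.0.0.1 (expiry=15+1=16). clock=15
Op 4: insert b.com -> 10.0.0.1 (expiry=15+7=22). clock=15
Op 5: tick 13 -> clock=28. purged={b.com}
Op 6: tick 15 -> clock=43.
Op 7: tick 14 -> clock=57.
Op 8: insert c.com -> 10.0.0.2 (expiry=57+7=64). clock=57
Op 9: insert b.com -> 10.0.0.2 (expiry=57+3=60). clock=57
Op 10: insert c.com -> 10.0.0.1 (expiry=57+6=63). clock=57
Op 11: insert c.com -> 10.0.0.1 (expiry=57+5=62). clock=57
Op 12: tick 1 -> clock=58.
Op 13: tick 14 -> clock=72. purged={b.com,c.com}
Op 14: insert b.com -> 10.0.0.1 (expiry=72+6=78). clock=72
Op 15: tick 7 -> clock=79. purged={b.com}
Op 16: tick 1 -> clock=80.
Op 17: tick 1 -> clock=81.
Op 18: insert c.com -> 10.0.0.1 (expiry=81+1=82). clock=81
Op 19: insert c.com -> 10.0.0.2 (expiry=81+5=86). clock=81
Op 20: tick 5 -> clock=86. purged={c.com}
Op 21: insert b.com -> 10.0.0.2 (expiry=86+5=91). clock=86
Op 22: tick 13 -> clock=99. purged={b.com}
Op 23: tick 15 -> clock=114.
Final cache (unexpired): {} -> size=0

Answer: 0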